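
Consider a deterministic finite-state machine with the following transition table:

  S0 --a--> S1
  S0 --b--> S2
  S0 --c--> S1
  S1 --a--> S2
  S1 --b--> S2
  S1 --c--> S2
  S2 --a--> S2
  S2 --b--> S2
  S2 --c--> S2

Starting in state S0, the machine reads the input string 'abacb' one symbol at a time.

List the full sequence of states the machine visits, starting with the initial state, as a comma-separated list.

Start: S0
  read 'a': S0 --a--> S1
  read 'b': S1 --b--> S2
  read 'a': S2 --a--> S2
  read 'c': S2 --c--> S2
  read 'b': S2 --b--> S2

Answer: S0, S1, S2, S2, S2, S2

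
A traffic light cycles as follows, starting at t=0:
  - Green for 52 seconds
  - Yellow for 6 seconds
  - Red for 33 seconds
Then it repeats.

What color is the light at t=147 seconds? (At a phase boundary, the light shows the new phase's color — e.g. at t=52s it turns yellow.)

Answer: yellow

Derivation:
Cycle length = 52 + 6 + 33 = 91s
t = 147, phase_t = 147 mod 91 = 56
52 <= 56 < 58 (yellow end) → YELLOW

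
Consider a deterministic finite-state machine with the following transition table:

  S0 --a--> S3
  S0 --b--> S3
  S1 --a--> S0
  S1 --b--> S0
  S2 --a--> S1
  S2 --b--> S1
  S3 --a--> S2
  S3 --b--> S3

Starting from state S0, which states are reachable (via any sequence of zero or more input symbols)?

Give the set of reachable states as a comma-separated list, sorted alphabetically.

BFS from S0:
  visit S0: S0--a-->S3 (new), S0--b-->S3 (seen)
  visit S3: S3--a-->S2 (new), S3--b-->S3 (seen)
  visit S2: S2--a-->S1 (new), S2--b-->S1 (seen)
  visit S1: S1--a-->S0 (seen), S1--b-->S0 (seen)

Answer: S0, S1, S2, S3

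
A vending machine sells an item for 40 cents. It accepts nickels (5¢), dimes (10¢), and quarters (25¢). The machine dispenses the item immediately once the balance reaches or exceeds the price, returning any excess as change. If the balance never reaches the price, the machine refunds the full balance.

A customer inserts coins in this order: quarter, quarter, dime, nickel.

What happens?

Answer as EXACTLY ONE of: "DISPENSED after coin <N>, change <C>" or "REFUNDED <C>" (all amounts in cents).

Price: 40¢
Coin 1 (quarter, 25¢): balance = 25¢
Coin 2 (quarter, 25¢): balance = 50¢
  → balance >= price → DISPENSE, change = 50 - 40 = 10¢

Answer: DISPENSED after coin 2, change 10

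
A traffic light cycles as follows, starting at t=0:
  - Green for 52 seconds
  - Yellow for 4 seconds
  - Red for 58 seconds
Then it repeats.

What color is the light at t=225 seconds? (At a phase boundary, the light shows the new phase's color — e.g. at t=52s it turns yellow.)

Cycle length = 52 + 4 + 58 = 114s
t = 225, phase_t = 225 mod 114 = 111
111 >= 56 → RED

Answer: red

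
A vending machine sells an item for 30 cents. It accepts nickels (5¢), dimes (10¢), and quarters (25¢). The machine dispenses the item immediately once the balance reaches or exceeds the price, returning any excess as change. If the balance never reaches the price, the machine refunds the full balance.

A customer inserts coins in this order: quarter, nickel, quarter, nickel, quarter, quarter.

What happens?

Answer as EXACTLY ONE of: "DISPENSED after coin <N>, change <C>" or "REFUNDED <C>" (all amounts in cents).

Price: 30¢
Coin 1 (quarter, 25¢): balance = 25¢
Coin 2 (nickel, 5¢): balance = 30¢
  → balance >= price → DISPENSE, change = 30 - 30 = 0¢

Answer: DISPENSED after coin 2, change 0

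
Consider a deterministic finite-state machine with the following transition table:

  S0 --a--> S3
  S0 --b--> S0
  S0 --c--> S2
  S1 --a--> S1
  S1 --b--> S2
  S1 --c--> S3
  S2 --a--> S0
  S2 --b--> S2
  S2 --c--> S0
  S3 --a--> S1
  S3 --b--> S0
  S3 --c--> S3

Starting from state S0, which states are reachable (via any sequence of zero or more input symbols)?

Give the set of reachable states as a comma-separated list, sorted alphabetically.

Answer: S0, S1, S2, S3

Derivation:
BFS from S0:
  visit S0: S0--a-->S3 (new), S0--b-->S0 (seen), S0--c-->S2 (new)
  visit S3: S3--a-->S1 (new), S3--b-->S0 (seen), S3--c-->S3 (seen)
  visit S2: S2--a-->S0 (seen), S2--b-->S2 (seen), S2--c-->S0 (seen)
  visit S1: S1--a-->S1 (seen), S1--b-->S2 (seen), S1--c-->S3 (seen)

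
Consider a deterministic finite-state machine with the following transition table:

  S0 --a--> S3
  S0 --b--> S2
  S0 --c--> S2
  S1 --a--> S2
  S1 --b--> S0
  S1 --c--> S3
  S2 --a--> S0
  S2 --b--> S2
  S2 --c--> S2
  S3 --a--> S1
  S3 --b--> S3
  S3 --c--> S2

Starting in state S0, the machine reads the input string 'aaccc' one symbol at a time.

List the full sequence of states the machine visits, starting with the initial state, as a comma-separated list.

Answer: S0, S3, S1, S3, S2, S2

Derivation:
Start: S0
  read 'a': S0 --a--> S3
  read 'a': S3 --a--> S1
  read 'c': S1 --c--> S3
  read 'c': S3 --c--> S2
  read 'c': S2 --c--> S2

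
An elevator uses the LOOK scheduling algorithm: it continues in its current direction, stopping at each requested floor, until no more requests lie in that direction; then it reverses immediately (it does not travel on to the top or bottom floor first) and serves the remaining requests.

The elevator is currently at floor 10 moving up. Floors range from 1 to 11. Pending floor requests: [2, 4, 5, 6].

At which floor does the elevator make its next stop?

Answer: 6

Derivation:
Current floor: 10, direction: up
Requests above: []
Requests below: [2, 4, 5, 6]
Moving up but no requests above → reverse; nearest below is max([2, 4, 5, 6]) = 6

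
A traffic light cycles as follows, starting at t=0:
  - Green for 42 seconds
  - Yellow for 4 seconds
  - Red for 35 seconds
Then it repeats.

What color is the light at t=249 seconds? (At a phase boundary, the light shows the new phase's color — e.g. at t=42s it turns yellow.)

Answer: green

Derivation:
Cycle length = 42 + 4 + 35 = 81s
t = 249, phase_t = 249 mod 81 = 6
6 < 42 (green end) → GREEN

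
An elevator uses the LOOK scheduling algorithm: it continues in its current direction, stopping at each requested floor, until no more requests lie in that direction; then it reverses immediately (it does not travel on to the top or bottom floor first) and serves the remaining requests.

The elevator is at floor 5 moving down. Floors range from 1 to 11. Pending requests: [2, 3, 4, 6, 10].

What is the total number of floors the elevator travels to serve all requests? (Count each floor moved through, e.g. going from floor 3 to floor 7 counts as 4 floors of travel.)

Answer: 11

Derivation:
Start at floor 5 moving down, LOOK stop order: [4, 3, 2, 6, 10]
  5 → 4: |4-5| = 1, total = 1
  4 → 3: |3-4| = 1, total = 2
  3 → 2: |2-3| = 1, total = 3
  2 → 6: |6-2| = 4, total = 7
  6 → 10: |10-6| = 4, total = 11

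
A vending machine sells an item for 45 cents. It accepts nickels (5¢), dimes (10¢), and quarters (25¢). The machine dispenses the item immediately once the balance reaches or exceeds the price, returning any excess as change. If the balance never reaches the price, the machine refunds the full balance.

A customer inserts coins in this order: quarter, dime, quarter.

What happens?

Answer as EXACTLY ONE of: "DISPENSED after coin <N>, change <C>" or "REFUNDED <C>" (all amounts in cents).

Price: 45¢
Coin 1 (quarter, 25¢): balance = 25¢
Coin 2 (dime, 10¢): balance = 35¢
Coin 3 (quarter, 25¢): balance = 60¢
  → balance >= price → DISPENSE, change = 60 - 45 = 15¢

Answer: DISPENSED after coin 3, change 15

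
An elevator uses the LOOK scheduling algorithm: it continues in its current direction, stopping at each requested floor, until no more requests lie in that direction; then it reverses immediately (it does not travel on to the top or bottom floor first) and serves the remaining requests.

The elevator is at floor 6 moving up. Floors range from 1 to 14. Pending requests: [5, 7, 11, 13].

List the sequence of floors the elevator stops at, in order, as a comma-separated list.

Answer: 7, 11, 13, 5

Derivation:
Current: 6, moving UP
Serve above first (ascending): [7, 11, 13]
Then reverse, serve below (descending): [5]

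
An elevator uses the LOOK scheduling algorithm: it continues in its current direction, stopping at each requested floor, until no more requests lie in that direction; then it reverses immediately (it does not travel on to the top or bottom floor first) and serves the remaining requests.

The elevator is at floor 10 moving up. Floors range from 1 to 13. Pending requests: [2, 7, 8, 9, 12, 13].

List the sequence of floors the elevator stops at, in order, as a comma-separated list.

Current: 10, moving UP
Serve above first (ascending): [12, 13]
Then reverse, serve below (descending): [9, 8, 7, 2]

Answer: 12, 13, 9, 8, 7, 2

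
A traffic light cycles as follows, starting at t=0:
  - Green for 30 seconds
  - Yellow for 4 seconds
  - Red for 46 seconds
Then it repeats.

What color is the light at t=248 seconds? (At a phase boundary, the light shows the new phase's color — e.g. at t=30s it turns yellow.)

Answer: green

Derivation:
Cycle length = 30 + 4 + 46 = 80s
t = 248, phase_t = 248 mod 80 = 8
8 < 30 (green end) → GREEN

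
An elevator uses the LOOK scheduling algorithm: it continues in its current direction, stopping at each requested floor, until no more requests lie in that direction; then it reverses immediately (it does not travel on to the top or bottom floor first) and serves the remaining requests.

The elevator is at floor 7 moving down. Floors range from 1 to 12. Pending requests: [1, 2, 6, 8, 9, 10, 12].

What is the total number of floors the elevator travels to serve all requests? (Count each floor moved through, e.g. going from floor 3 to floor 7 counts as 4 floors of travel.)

Answer: 17

Derivation:
Start at floor 7 moving down, LOOK stop order: [6, 2, 1, 8, 9, 10, 12]
  7 → 6: |6-7| = 1, total = 1
  6 → 2: |2-6| = 4, total = 5
  2 → 1: |1-2| = 1, total = 6
  1 → 8: |8-1| = 7, total = 13
  8 → 9: |9-8| = 1, total = 14
  9 → 10: |10-9| = 1, total = 15
  10 → 12: |12-10| = 2, total = 17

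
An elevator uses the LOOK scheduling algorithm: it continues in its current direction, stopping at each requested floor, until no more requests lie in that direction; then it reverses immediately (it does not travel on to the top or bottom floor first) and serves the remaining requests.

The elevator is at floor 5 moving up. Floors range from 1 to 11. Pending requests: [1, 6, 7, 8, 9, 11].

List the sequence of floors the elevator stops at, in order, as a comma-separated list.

Current: 5, moving UP
Serve above first (ascending): [6, 7, 8, 9, 11]
Then reverse, serve below (descending): [1]

Answer: 6, 7, 8, 9, 11, 1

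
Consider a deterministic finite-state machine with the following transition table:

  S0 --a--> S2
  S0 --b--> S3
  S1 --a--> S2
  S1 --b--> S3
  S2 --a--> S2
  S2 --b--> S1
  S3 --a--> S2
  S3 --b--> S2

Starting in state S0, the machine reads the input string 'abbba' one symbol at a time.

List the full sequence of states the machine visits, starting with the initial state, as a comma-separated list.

Answer: S0, S2, S1, S3, S2, S2

Derivation:
Start: S0
  read 'a': S0 --a--> S2
  read 'b': S2 --b--> S1
  read 'b': S1 --b--> S3
  read 'b': S3 --b--> S2
  read 'a': S2 --a--> S2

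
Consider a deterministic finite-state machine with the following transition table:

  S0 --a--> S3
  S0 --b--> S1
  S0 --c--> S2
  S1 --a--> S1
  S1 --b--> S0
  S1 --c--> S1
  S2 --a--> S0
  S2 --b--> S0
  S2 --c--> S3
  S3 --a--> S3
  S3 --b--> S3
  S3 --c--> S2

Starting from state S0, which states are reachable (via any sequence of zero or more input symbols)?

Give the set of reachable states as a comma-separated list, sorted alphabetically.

Answer: S0, S1, S2, S3

Derivation:
BFS from S0:
  visit S0: S0--a-->S3 (new), S0--b-->S1 (new), S0--c-->S2 (new)
  visit S3: S3--a-->S3 (seen), S3--b-->S3 (seen), S3--c-->S2 (seen)
  visit S1: S1--a-->S1 (seen), S1--b-->S0 (seen), S1--c-->S1 (seen)
  visit S2: S2--a-->S0 (seen), S2--b-->S0 (seen), S2--c-->S3 (seen)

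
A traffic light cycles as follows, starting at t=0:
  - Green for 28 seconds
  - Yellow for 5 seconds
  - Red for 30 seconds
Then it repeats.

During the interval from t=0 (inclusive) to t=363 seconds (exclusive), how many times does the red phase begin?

Cycle = 28+5+30 = 63s
red phase starts at t = k*63 + 33 for k=0,1,2,...
Need k*63+33 < 363 → k < 5.238
k ∈ {0, ..., 5} → 6 starts

Answer: 6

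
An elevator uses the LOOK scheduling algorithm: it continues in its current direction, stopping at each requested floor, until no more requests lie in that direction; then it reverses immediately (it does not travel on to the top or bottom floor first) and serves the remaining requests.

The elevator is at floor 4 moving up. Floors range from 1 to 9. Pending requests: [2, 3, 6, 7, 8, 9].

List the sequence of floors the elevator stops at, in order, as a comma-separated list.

Current: 4, moving UP
Serve above first (ascending): [6, 7, 8, 9]
Then reverse, serve below (descending): [3, 2]

Answer: 6, 7, 8, 9, 3, 2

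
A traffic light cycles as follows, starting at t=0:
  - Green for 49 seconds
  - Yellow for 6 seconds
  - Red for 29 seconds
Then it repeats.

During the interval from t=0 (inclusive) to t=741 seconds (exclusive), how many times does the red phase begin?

Cycle = 49+6+29 = 84s
red phase starts at t = k*84 + 55 for k=0,1,2,...
Need k*84+55 < 741 → k < 8.167
k ∈ {0, ..., 8} → 9 starts

Answer: 9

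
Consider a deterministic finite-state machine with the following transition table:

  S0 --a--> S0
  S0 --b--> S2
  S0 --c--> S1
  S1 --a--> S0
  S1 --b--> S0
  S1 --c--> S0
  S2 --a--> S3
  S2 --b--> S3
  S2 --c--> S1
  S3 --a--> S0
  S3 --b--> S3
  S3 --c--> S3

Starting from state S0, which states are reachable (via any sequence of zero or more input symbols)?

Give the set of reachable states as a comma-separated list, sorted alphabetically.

Answer: S0, S1, S2, S3

Derivation:
BFS from S0:
  visit S0: S0--a-->S0 (seen), S0--b-->S2 (new), S0--c-->S1 (new)
  visit S2: S2--a-->S3 (new), S2--b-->S3 (seen), S2--c-->S1 (seen)
  visit S1: S1--a-->S0 (seen), S1--b-->S0 (seen), S1--c-->S0 (seen)
  visit S3: S3--a-->S0 (seen), S3--b-->S3 (seen), S3--c-->S3 (seen)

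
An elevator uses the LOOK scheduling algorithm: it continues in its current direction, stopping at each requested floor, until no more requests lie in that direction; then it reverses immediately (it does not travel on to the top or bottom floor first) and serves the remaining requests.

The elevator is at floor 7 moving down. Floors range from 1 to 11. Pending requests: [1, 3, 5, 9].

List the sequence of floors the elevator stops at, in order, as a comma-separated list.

Current: 7, moving DOWN
Serve below first (descending): [5, 3, 1]
Then reverse, serve above (ascending): [9]

Answer: 5, 3, 1, 9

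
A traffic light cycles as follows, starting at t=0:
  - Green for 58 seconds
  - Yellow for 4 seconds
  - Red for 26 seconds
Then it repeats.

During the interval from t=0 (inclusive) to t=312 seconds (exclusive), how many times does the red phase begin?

Cycle = 58+4+26 = 88s
red phase starts at t = k*88 + 62 for k=0,1,2,...
Need k*88+62 < 312 → k < 2.841
k ∈ {0, ..., 2} → 3 starts

Answer: 3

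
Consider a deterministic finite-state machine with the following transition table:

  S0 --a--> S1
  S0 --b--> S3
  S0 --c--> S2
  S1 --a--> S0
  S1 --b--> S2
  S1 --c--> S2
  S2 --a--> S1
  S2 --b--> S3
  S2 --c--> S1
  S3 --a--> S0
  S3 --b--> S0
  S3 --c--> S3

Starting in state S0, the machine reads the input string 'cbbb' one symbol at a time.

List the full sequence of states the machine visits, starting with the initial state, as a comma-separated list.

Answer: S0, S2, S3, S0, S3

Derivation:
Start: S0
  read 'c': S0 --c--> S2
  read 'b': S2 --b--> S3
  read 'b': S3 --b--> S0
  read 'b': S0 --b--> S3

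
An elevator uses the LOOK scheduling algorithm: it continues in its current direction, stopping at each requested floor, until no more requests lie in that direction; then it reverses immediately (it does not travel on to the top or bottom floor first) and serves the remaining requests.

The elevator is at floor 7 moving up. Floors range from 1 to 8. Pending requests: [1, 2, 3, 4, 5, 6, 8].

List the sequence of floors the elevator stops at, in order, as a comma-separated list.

Answer: 8, 6, 5, 4, 3, 2, 1

Derivation:
Current: 7, moving UP
Serve above first (ascending): [8]
Then reverse, serve below (descending): [6, 5, 4, 3, 2, 1]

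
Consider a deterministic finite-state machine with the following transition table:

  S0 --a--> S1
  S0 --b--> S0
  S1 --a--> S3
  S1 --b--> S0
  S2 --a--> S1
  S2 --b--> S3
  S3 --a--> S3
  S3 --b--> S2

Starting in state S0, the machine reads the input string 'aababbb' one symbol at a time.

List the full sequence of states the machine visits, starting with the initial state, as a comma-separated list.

Answer: S0, S1, S3, S2, S1, S0, S0, S0

Derivation:
Start: S0
  read 'a': S0 --a--> S1
  read 'a': S1 --a--> S3
  read 'b': S3 --b--> S2
  read 'a': S2 --a--> S1
  read 'b': S1 --b--> S0
  read 'b': S0 --b--> S0
  read 'b': S0 --b--> S0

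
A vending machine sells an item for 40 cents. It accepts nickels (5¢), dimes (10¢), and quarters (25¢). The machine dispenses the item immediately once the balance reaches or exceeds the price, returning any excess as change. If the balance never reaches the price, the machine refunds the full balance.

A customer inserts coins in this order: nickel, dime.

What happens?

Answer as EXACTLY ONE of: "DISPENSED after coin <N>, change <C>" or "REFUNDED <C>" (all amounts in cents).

Price: 40¢
Coin 1 (nickel, 5¢): balance = 5¢
Coin 2 (dime, 10¢): balance = 15¢
All coins inserted, balance 15¢ < price 40¢ → REFUND 15¢

Answer: REFUNDED 15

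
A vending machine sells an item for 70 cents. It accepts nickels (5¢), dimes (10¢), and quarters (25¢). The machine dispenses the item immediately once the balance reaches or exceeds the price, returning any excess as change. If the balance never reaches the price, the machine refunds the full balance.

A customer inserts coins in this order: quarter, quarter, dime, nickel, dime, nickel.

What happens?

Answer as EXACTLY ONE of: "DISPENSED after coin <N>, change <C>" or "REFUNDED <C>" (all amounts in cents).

Price: 70¢
Coin 1 (quarter, 25¢): balance = 25¢
Coin 2 (quarter, 25¢): balance = 50¢
Coin 3 (dime, 10¢): balance = 60¢
Coin 4 (nickel, 5¢): balance = 65¢
Coin 5 (dime, 10¢): balance = 75¢
  → balance >= price → DISPENSE, change = 75 - 70 = 5¢

Answer: DISPENSED after coin 5, change 5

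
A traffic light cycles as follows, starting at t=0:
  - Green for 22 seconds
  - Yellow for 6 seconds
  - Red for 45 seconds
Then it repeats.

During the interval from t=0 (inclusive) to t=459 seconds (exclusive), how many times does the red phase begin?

Answer: 6

Derivation:
Cycle = 22+6+45 = 73s
red phase starts at t = k*73 + 28 for k=0,1,2,...
Need k*73+28 < 459 → k < 5.904
k ∈ {0, ..., 5} → 6 starts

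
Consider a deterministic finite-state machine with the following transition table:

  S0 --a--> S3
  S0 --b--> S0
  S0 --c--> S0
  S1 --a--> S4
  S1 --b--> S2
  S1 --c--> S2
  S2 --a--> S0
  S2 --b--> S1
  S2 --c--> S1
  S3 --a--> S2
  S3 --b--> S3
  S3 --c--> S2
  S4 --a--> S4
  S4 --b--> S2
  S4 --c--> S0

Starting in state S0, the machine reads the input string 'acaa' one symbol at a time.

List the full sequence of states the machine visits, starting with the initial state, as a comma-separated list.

Start: S0
  read 'a': S0 --a--> S3
  read 'c': S3 --c--> S2
  read 'a': S2 --a--> S0
  read 'a': S0 --a--> S3

Answer: S0, S3, S2, S0, S3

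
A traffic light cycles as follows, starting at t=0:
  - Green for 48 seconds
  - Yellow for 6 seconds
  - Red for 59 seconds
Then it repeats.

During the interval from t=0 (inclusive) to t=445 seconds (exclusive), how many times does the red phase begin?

Answer: 4

Derivation:
Cycle = 48+6+59 = 113s
red phase starts at t = k*113 + 54 for k=0,1,2,...
Need k*113+54 < 445 → k < 3.460
k ∈ {0, ..., 3} → 4 starts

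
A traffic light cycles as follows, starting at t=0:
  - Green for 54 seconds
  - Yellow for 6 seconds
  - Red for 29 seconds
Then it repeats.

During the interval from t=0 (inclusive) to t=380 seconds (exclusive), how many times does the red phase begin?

Cycle = 54+6+29 = 89s
red phase starts at t = k*89 + 60 for k=0,1,2,...
Need k*89+60 < 380 → k < 3.596
k ∈ {0, ..., 3} → 4 starts

Answer: 4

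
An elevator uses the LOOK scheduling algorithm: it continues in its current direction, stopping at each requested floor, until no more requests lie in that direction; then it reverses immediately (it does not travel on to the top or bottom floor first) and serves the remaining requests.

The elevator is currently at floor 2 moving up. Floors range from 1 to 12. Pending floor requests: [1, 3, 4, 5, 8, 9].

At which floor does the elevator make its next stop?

Answer: 3

Derivation:
Current floor: 2, direction: up
Requests above: [3, 4, 5, 8, 9]
Requests below: [1]
Moving up and requests lie above → nearest above is min([3, 4, 5, 8, 9]) = 3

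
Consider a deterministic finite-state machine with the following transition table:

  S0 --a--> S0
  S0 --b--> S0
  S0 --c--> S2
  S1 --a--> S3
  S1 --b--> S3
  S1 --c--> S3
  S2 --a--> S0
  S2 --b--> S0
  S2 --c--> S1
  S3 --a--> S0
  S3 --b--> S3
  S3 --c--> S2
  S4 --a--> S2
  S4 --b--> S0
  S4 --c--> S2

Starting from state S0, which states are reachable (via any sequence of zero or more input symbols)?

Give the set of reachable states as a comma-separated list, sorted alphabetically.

BFS from S0:
  visit S0: S0--a-->S0 (seen), S0--b-->S0 (seen), S0--c-->S2 (new)
  visit S2: S2--a-->S0 (seen), S2--b-->S0 (seen), S2--c-->S1 (new)
  visit S1: S1--a-->S3 (new), S1--b-->S3 (seen), S1--c-->S3 (seen)
  visit S3: S3--a-->S0 (seen), S3--b-->S3 (seen), S3--c-->S2 (seen)

Answer: S0, S1, S2, S3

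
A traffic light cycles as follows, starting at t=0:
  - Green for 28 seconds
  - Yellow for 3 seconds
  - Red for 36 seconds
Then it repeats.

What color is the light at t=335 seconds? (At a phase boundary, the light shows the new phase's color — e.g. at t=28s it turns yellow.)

Answer: green

Derivation:
Cycle length = 28 + 3 + 36 = 67s
t = 335, phase_t = 335 mod 67 = 0
0 < 28 (green end) → GREEN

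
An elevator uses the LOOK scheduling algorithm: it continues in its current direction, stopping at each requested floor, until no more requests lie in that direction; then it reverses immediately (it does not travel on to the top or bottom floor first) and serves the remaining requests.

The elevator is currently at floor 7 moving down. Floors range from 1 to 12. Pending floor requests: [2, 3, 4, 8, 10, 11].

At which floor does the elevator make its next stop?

Current floor: 7, direction: down
Requests above: [8, 10, 11]
Requests below: [2, 3, 4]
Moving down and requests lie below → nearest below is max([2, 3, 4]) = 4

Answer: 4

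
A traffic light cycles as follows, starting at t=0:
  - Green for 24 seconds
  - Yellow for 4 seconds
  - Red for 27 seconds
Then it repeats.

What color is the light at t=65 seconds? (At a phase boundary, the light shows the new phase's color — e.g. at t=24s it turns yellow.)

Cycle length = 24 + 4 + 27 = 55s
t = 65, phase_t = 65 mod 55 = 10
10 < 24 (green end) → GREEN

Answer: green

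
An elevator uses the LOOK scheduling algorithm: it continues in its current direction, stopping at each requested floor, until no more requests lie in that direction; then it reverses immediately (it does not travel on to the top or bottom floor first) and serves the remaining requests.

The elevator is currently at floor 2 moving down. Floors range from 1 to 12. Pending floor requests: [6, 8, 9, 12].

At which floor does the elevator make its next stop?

Current floor: 2, direction: down
Requests above: [6, 8, 9, 12]
Requests below: []
Moving down but no requests below → reverse; nearest above is min([6, 8, 9, 12]) = 6

Answer: 6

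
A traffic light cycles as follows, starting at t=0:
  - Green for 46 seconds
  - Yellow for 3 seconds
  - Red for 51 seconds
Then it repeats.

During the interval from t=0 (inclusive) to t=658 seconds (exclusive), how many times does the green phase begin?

Cycle = 46+3+51 = 100s
green phase starts at t = k*100 + 0 for k=0,1,2,...
Need k*100+0 < 658 → k < 6.580
k ∈ {0, ..., 6} → 7 starts

Answer: 7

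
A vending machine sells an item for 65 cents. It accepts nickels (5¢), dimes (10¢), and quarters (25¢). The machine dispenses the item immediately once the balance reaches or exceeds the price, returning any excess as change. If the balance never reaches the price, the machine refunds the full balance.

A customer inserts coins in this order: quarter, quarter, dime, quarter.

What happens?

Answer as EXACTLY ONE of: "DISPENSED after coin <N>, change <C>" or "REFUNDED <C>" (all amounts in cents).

Answer: DISPENSED after coin 4, change 20

Derivation:
Price: 65¢
Coin 1 (quarter, 25¢): balance = 25¢
Coin 2 (quarter, 25¢): balance = 50¢
Coin 3 (dime, 10¢): balance = 60¢
Coin 4 (quarter, 25¢): balance = 85¢
  → balance >= price → DISPENSE, change = 85 - 65 = 20¢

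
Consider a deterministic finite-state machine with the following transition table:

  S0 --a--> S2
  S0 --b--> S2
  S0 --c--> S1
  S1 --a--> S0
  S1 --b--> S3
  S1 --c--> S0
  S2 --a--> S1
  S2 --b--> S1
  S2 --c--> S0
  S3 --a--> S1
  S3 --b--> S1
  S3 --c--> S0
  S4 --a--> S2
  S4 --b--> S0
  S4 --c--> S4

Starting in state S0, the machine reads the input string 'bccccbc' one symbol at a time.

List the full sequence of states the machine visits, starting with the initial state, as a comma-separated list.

Start: S0
  read 'b': S0 --b--> S2
  read 'c': S2 --c--> S0
  read 'c': S0 --c--> S1
  read 'c': S1 --c--> S0
  read 'c': S0 --c--> S1
  read 'b': S1 --b--> S3
  read 'c': S3 --c--> S0

Answer: S0, S2, S0, S1, S0, S1, S3, S0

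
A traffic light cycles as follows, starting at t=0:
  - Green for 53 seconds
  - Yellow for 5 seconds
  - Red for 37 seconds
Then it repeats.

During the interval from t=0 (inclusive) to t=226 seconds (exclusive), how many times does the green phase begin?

Cycle = 53+5+37 = 95s
green phase starts at t = k*95 + 0 for k=0,1,2,...
Need k*95+0 < 226 → k < 2.379
k ∈ {0, ..., 2} → 3 starts

Answer: 3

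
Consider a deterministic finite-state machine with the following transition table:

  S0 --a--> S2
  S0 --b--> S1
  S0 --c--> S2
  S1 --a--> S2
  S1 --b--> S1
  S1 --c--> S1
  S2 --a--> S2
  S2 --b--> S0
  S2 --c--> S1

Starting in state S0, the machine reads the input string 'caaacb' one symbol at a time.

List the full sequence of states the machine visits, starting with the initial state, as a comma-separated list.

Start: S0
  read 'c': S0 --c--> S2
  read 'a': S2 --a--> S2
  read 'a': S2 --a--> S2
  read 'a': S2 --a--> S2
  read 'c': S2 --c--> S1
  read 'b': S1 --b--> S1

Answer: S0, S2, S2, S2, S2, S1, S1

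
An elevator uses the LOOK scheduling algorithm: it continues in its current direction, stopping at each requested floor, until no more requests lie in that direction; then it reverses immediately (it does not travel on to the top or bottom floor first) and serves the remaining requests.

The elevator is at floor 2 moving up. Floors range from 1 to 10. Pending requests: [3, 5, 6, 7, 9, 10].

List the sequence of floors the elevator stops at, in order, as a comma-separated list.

Answer: 3, 5, 6, 7, 9, 10

Derivation:
Current: 2, moving UP
Serve above first (ascending): [3, 5, 6, 7, 9, 10]
Then reverse, serve below (descending): []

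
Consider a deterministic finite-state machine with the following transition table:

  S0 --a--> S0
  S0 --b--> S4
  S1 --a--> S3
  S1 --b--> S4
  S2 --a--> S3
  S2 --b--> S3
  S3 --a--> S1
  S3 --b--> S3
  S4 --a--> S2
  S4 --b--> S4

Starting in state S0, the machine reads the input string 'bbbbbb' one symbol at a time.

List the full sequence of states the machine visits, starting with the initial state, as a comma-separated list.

Answer: S0, S4, S4, S4, S4, S4, S4

Derivation:
Start: S0
  read 'b': S0 --b--> S4
  read 'b': S4 --b--> S4
  read 'b': S4 --b--> S4
  read 'b': S4 --b--> S4
  read 'b': S4 --b--> S4
  read 'b': S4 --b--> S4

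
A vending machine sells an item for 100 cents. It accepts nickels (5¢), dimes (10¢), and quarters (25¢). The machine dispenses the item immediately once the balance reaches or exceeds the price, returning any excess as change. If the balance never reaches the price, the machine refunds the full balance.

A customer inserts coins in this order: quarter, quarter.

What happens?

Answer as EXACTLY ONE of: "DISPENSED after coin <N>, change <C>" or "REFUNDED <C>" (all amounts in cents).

Answer: REFUNDED 50

Derivation:
Price: 100¢
Coin 1 (quarter, 25¢): balance = 25¢
Coin 2 (quarter, 25¢): balance = 50¢
All coins inserted, balance 50¢ < price 100¢ → REFUND 50¢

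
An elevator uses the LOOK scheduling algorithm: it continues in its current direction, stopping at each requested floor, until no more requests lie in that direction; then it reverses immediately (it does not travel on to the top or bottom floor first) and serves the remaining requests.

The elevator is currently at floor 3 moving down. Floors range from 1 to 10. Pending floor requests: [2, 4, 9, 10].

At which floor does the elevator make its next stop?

Answer: 2

Derivation:
Current floor: 3, direction: down
Requests above: [4, 9, 10]
Requests below: [2]
Moving down and requests lie below → nearest below is max([2]) = 2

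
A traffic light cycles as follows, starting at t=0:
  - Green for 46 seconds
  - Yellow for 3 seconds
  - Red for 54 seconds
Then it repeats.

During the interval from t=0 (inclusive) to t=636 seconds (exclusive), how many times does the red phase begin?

Cycle = 46+3+54 = 103s
red phase starts at t = k*103 + 49 for k=0,1,2,...
Need k*103+49 < 636 → k < 5.699
k ∈ {0, ..., 5} → 6 starts

Answer: 6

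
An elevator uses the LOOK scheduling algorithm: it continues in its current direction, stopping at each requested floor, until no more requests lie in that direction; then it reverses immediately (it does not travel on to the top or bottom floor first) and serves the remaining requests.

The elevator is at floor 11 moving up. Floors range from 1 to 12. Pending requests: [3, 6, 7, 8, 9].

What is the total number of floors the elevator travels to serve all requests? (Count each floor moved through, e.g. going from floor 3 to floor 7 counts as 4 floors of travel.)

Start at floor 11 moving up, LOOK stop order: [9, 8, 7, 6, 3]
  11 → 9: |9-11| = 2, total = 2
  9 → 8: |8-9| = 1, total = 3
  8 → 7: |7-8| = 1, total = 4
  7 → 6: |6-7| = 1, total = 5
  6 → 3: |3-6| = 3, total = 8

Answer: 8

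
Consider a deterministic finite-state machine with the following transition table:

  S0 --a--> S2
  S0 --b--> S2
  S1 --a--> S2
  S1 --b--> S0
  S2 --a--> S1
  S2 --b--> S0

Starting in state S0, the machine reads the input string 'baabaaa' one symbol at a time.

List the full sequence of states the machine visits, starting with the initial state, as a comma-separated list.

Start: S0
  read 'b': S0 --b--> S2
  read 'a': S2 --a--> S1
  read 'a': S1 --a--> S2
  read 'b': S2 --b--> S0
  read 'a': S0 --a--> S2
  read 'a': S2 --a--> S1
  read 'a': S1 --a--> S2

Answer: S0, S2, S1, S2, S0, S2, S1, S2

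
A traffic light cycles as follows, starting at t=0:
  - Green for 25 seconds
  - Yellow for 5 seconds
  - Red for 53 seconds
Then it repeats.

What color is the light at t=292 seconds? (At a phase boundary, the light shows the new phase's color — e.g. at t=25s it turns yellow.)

Answer: red

Derivation:
Cycle length = 25 + 5 + 53 = 83s
t = 292, phase_t = 292 mod 83 = 43
43 >= 30 → RED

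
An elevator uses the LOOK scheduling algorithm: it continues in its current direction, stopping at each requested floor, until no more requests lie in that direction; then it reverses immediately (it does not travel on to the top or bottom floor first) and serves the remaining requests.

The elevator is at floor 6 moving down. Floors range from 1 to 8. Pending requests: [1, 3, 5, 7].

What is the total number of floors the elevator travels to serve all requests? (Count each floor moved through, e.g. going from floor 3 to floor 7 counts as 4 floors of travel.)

Answer: 11

Derivation:
Start at floor 6 moving down, LOOK stop order: [5, 3, 1, 7]
  6 → 5: |5-6| = 1, total = 1
  5 → 3: |3-5| = 2, total = 3
  3 → 1: |1-3| = 2, total = 5
  1 → 7: |7-1| = 6, total = 11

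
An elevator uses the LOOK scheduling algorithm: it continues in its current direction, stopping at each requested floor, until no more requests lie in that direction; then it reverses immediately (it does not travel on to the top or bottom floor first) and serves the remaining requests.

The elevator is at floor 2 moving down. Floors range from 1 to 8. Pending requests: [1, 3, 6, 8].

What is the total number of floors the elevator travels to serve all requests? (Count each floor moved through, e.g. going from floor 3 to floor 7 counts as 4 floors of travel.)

Start at floor 2 moving down, LOOK stop order: [1, 3, 6, 8]
  2 → 1: |1-2| = 1, total = 1
  1 → 3: |3-1| = 2, total = 3
  3 → 6: |6-3| = 3, total = 6
  6 → 8: |8-6| = 2, total = 8

Answer: 8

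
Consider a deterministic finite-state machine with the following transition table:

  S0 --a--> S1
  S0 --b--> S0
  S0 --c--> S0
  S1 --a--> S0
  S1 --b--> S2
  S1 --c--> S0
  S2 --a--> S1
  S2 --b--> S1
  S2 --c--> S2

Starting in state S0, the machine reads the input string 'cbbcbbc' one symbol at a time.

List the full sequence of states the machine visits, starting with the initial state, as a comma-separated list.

Answer: S0, S0, S0, S0, S0, S0, S0, S0

Derivation:
Start: S0
  read 'c': S0 --c--> S0
  read 'b': S0 --b--> S0
  read 'b': S0 --b--> S0
  read 'c': S0 --c--> S0
  read 'b': S0 --b--> S0
  read 'b': S0 --b--> S0
  read 'c': S0 --c--> S0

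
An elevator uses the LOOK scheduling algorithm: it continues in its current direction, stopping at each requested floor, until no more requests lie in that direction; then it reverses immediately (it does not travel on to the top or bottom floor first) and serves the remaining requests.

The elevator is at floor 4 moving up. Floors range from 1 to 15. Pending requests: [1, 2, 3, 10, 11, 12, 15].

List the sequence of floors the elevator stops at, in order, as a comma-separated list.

Answer: 10, 11, 12, 15, 3, 2, 1

Derivation:
Current: 4, moving UP
Serve above first (ascending): [10, 11, 12, 15]
Then reverse, serve below (descending): [3, 2, 1]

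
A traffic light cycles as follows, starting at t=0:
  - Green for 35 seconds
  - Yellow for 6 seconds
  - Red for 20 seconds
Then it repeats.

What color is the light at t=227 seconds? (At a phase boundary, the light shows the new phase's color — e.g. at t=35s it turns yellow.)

Answer: red

Derivation:
Cycle length = 35 + 6 + 20 = 61s
t = 227, phase_t = 227 mod 61 = 44
44 >= 41 → RED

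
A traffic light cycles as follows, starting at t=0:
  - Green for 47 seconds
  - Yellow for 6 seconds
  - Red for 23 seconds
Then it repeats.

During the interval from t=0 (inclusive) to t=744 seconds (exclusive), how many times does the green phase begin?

Cycle = 47+6+23 = 76s
green phase starts at t = k*76 + 0 for k=0,1,2,...
Need k*76+0 < 744 → k < 9.789
k ∈ {0, ..., 9} → 10 starts

Answer: 10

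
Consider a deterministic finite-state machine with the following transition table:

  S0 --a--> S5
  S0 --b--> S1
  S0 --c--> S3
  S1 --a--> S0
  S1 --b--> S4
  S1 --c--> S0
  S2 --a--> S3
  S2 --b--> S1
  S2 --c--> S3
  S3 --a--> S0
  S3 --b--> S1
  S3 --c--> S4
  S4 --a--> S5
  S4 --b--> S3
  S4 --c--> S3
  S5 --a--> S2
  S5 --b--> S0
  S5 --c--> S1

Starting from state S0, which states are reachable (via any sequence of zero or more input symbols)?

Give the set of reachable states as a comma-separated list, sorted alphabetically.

BFS from S0:
  visit S0: S0--a-->S5 (new), S0--b-->S1 (new), S0--c-->S3 (new)
  visit S5: S5--a-->S2 (new), S5--b-->S0 (seen), S5--c-->S1 (seen)
  visit S1: S1--a-->S0 (seen), S1--b-->S4 (new), S1--c-->S0 (seen)
  visit S3: S3--a-->S0 (seen), S3--b-->S1 (seen), S3--c-->S4 (seen)
  visit S2: S2--a-->S3 (seen), S2--b-->S1 (seen), S2--c-->S3 (seen)
  visit S4: S4--a-->S5 (seen), S4--b-->S3 (seen), S4--c-->S3 (seen)

Answer: S0, S1, S2, S3, S4, S5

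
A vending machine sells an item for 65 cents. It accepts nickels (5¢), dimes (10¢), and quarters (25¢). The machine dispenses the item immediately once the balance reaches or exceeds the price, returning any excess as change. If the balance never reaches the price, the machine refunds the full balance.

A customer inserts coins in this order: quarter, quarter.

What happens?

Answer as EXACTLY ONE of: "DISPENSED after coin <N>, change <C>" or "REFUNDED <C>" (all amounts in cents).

Answer: REFUNDED 50

Derivation:
Price: 65¢
Coin 1 (quarter, 25¢): balance = 25¢
Coin 2 (quarter, 25¢): balance = 50¢
All coins inserted, balance 50¢ < price 65¢ → REFUND 50¢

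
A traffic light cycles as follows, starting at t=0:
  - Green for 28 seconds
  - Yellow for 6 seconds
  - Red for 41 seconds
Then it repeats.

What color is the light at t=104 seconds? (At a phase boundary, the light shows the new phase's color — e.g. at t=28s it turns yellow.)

Cycle length = 28 + 6 + 41 = 75s
t = 104, phase_t = 104 mod 75 = 29
28 <= 29 < 34 (yellow end) → YELLOW

Answer: yellow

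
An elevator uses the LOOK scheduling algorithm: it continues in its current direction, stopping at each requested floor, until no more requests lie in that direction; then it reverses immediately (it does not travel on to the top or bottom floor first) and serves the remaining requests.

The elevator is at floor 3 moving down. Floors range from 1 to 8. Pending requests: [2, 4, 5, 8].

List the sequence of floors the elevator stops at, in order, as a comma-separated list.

Current: 3, moving DOWN
Serve below first (descending): [2]
Then reverse, serve above (ascending): [4, 5, 8]

Answer: 2, 4, 5, 8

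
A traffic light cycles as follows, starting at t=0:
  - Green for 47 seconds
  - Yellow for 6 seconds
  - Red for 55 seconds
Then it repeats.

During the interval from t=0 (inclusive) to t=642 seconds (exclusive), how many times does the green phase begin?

Answer: 6

Derivation:
Cycle = 47+6+55 = 108s
green phase starts at t = k*108 + 0 for k=0,1,2,...
Need k*108+0 < 642 → k < 5.944
k ∈ {0, ..., 5} → 6 starts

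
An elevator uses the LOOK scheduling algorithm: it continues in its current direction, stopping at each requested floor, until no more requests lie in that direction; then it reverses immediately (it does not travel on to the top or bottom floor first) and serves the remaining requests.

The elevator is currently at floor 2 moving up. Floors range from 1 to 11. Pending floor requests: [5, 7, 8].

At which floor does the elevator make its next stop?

Answer: 5

Derivation:
Current floor: 2, direction: up
Requests above: [5, 7, 8]
Requests below: []
Moving up and requests lie above → nearest above is min([5, 7, 8]) = 5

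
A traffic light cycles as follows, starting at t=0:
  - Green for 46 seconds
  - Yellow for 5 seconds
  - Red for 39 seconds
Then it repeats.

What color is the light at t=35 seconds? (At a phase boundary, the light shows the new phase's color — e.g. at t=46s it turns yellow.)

Cycle length = 46 + 5 + 39 = 90s
t = 35, phase_t = 35 mod 90 = 35
35 < 46 (green end) → GREEN

Answer: green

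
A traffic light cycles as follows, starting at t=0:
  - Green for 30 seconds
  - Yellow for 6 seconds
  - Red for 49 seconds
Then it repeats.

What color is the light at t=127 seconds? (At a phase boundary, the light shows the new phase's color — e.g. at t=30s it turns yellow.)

Answer: red

Derivation:
Cycle length = 30 + 6 + 49 = 85s
t = 127, phase_t = 127 mod 85 = 42
42 >= 36 → RED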